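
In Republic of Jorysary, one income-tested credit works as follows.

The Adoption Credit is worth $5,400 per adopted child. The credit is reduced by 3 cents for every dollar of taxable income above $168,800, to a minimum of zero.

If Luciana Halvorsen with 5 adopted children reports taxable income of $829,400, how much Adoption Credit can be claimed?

$7,182

Adoption Credit: base = 5 × $5,400 = $27,000. 3% of the $660,600 excess over $168,800 is $19,818; credit = $27,000 − $19,818 = $7,182.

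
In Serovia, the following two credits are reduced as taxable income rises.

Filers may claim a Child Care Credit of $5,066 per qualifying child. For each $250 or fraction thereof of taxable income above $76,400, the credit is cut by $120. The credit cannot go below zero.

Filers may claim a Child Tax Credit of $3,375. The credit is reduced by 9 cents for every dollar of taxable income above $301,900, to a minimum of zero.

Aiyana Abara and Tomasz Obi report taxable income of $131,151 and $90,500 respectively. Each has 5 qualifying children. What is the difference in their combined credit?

$18,490

Aiyana ($131,151): Child Care Credit: base = 5 × $5,066 = $25,330. income exceeds $76,400 by $54,751 → 220 increments × $120 = $26,400 ≥ base, so the credit is $0. Child Tax Credit: $131,151 is at or below the $301,900 threshold, so the full $3,375 applies. total $0 + $3,375 = $3,375
Tomasz ($90,500): Child Care Credit: base = 5 × $5,066 = $25,330. income exceeds $76,400 by $14,100, which is 57 full-or-partial $250 increments; reduction = 57 × $120 = $6,840, leaving $18,490. Child Tax Credit: $90,500 is at or below the $301,900 threshold, so the full $3,375 applies. total $18,490 + $3,375 = $21,865
Difference: |$3,375 − $21,865| = $18,490.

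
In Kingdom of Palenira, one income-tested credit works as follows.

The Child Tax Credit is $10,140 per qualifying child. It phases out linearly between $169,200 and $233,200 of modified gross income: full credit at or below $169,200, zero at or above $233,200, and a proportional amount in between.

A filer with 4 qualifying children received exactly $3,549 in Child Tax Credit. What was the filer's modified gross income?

Full credit = 4 × $10,140 = $40,560.
$3,549 is 3,549/40,560 of the full $40,560, so 37,011/40,560 of the $64,000 range has been used: income = $169,200 + $64,000 × 37,011/40,560 = $227,600.

$227,600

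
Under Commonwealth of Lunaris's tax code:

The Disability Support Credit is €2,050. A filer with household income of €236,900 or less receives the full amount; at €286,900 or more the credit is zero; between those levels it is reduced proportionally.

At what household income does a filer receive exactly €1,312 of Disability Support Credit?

€254,900

€1,312 is 1,312/2,050 of the full €2,050, so 738/2,050 of the €50,000 range has been used: income = €236,900 + €50,000 × 738/2,050 = €254,900.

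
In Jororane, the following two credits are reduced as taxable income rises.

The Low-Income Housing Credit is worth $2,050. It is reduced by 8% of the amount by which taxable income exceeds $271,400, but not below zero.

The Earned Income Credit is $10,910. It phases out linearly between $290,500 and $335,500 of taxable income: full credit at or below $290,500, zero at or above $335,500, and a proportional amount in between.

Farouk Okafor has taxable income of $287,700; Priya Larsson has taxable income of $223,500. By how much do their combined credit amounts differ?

$1,304

Farouk ($287,700): Low-Income Housing Credit: 8% of the $16,300 excess over $271,400 is $1,304; credit = $2,050 − $1,304 = $746. Earned Income Credit: $287,700 is at or below the $290,500 threshold, so the full $10,910 applies. total $746 + $10,910 = $11,656
Priya ($223,500): Low-Income Housing Credit: $223,500 is at or below the $271,400 threshold, so the full $2,050 applies. Earned Income Credit: $223,500 is at or below the $290,500 threshold, so the full $10,910 applies. total $2,050 + $10,910 = $12,960
Difference: |$11,656 − $12,960| = $1,304.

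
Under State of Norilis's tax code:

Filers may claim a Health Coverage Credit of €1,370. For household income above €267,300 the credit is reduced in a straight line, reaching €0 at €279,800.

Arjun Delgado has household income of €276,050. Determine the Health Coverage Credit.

Health Coverage Credit: €276,050 is €8,750 into a €12,500 phase-out range, leaving 3,750/12,500 of the credit: €1,370 × 3,750/12,500 = €411.

€411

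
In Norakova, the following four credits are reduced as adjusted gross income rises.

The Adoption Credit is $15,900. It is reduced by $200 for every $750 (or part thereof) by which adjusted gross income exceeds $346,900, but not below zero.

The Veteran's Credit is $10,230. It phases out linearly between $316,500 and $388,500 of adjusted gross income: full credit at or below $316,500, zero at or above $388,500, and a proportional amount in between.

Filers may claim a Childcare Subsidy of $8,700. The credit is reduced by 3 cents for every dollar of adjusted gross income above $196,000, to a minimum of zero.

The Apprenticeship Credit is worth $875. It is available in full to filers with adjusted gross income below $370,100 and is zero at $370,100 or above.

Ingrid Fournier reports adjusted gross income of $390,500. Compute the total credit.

Adoption Credit: income exceeds $346,900 by $43,600, which is 59 full-or-partial $750 increments; reduction = 59 × $200 = $11,800, leaving $4,100.
Veteran's Credit: $390,500 is at or above $388,500, so the credit is $0.
Childcare Subsidy: 3% of the $194,500 excess over $196,000 is $5,835; credit = $8,700 − $5,835 = $2,865.
Apprenticeship Credit: $390,500 meets or exceeds the $370,100 cutoff, so the credit is $0.
Total: $4,100 + $0 + $2,865 + $0 = $6,965.

$6,965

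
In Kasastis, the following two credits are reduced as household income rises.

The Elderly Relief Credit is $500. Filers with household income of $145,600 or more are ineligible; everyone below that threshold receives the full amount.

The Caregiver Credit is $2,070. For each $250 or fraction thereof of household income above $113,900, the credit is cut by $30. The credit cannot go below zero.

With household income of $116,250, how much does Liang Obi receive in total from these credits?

Elderly Relief Credit: $116,250 is below the $145,600 cutoff, so the full $500 applies.
Caregiver Credit: income exceeds $113,900 by $2,350, which is 10 full-or-partial $250 increments; reduction = 10 × $30 = $300, leaving $1,770.
Total: $500 + $1,770 = $2,270.

$2,270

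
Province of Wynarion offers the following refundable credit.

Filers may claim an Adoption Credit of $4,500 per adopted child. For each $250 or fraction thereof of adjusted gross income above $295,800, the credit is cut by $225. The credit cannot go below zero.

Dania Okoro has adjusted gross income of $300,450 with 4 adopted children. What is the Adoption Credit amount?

Adoption Credit: base = 4 × $4,500 = $18,000. income exceeds $295,800 by $4,650, which is 19 full-or-partial $250 increments; reduction = 19 × $225 = $4,275, leaving $13,725.

$13,725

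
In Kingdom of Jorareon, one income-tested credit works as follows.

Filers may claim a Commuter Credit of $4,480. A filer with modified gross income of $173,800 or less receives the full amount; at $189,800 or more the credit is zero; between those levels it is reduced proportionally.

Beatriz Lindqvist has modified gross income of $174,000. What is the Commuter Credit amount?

$4,424

Commuter Credit: $174,000 is $200 into a $16,000 phase-out range, leaving 15,800/16,000 of the credit: $4,480 × 15,800/16,000 = $4,424.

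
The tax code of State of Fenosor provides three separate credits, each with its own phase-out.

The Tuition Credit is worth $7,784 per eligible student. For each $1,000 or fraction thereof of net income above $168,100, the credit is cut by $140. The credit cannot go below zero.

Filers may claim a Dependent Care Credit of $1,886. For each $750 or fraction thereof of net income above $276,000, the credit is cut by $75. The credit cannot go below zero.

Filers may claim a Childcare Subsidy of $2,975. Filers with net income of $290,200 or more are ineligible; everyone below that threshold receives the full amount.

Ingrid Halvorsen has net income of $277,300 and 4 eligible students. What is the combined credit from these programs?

Tuition Credit: base = 4 × $7,784 = $31,136. income exceeds $168,100 by $109,200, which is 110 full-or-partial $1,000 increments; reduction = 110 × $140 = $15,400, leaving $15,736.
Dependent Care Credit: income exceeds $276,000 by $1,300, which is 2 full-or-partial $750 increments; reduction = 2 × $75 = $150, leaving $1,736.
Childcare Subsidy: $277,300 is below the $290,200 cutoff, so the full $2,975 applies.
Total: $15,736 + $1,736 + $2,975 = $20,447.

$20,447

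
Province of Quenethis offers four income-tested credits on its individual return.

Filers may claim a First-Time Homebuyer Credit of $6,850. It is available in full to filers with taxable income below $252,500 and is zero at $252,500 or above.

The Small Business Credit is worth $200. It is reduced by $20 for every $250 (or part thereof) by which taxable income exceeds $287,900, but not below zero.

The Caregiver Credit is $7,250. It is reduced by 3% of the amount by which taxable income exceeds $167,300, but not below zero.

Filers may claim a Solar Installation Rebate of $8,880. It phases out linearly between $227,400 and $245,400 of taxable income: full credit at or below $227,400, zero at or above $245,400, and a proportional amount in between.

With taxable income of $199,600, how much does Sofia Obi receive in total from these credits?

First-Time Homebuyer Credit: $199,600 is below the $252,500 cutoff, so the full $6,850 applies.
Small Business Credit: $199,600 is at or below the $287,900 threshold, so the full $200 applies.
Caregiver Credit: 3% of the $32,300 excess over $167,300 is $969; credit = $7,250 − $969 = $6,281.
Solar Installation Rebate: $199,600 is at or below the $227,400 threshold, so the full $8,880 applies.
Total: $6,850 + $200 + $6,281 + $8,880 = $22,211.

$22,211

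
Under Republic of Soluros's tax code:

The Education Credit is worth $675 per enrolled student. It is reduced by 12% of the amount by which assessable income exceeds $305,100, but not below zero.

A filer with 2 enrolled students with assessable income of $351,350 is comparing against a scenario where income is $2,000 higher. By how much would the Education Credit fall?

$0

At $351,350 — base = 2 × $675 = $1,350. 12% of the $46,250 excess over $305,100 is $5,550 ≥ base, so the credit is $0.
At $353,350 — base = 2 × $675 = $1,350. 12% of the $48,250 excess over $305,100 is $5,790 ≥ base, so the credit is $0.
Lost: $0 − $0 = $0.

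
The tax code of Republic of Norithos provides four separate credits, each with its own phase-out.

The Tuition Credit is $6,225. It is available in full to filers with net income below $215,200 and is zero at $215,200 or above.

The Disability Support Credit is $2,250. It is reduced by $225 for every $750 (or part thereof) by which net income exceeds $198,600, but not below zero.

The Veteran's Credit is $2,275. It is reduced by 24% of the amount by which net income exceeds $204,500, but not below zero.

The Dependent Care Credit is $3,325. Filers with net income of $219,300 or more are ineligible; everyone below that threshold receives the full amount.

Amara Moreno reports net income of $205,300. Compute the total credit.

$11,858

Tuition Credit: $205,300 is below the $215,200 cutoff, so the full $6,225 applies.
Disability Support Credit: income exceeds $198,600 by $6,700, which is 9 full-or-partial $750 increments; reduction = 9 × $225 = $2,025, leaving $225.
Veteran's Credit: 24% of the $800 excess over $204,500 is $192; credit = $2,275 − $192 = $2,083.
Dependent Care Credit: $205,300 is below the $219,300 cutoff, so the full $3,325 applies.
Total: $6,225 + $225 + $2,083 + $3,325 = $11,858.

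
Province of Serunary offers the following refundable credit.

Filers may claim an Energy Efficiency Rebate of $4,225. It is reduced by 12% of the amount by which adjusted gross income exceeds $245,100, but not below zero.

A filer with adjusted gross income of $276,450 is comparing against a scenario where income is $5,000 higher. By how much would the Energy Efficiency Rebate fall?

At $276,450 — 12% of the $31,350 excess over $245,100 is $3,762; credit = $4,225 − $3,762 = $463.
At $281,450 — 12% of the $36,350 excess over $245,100 is $4,362 ≥ base, so the credit is $0.
Lost: $463 − $0 = $463.

$463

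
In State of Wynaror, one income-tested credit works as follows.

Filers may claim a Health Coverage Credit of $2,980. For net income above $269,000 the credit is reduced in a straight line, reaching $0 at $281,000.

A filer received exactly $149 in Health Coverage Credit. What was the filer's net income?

$149 is 149/2,980 of the full $2,980, so 2,831/2,980 of the $12,000 range has been used: income = $269,000 + $12,000 × 2,831/2,980 = $280,400.

$280,400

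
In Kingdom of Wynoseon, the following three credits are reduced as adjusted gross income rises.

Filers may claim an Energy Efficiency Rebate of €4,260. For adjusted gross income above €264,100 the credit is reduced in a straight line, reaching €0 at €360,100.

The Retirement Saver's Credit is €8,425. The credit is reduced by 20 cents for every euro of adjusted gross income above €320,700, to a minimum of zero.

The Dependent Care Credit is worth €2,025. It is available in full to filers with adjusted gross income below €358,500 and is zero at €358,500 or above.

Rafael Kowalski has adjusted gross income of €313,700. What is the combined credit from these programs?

Energy Efficiency Rebate: €313,700 is €49,600 into a €96,000 phase-out range, leaving 46,400/96,000 of the credit: €4,260 × 46,400/96,000 = €2,059.
Retirement Saver's Credit: €313,700 is at or below the €320,700 threshold, so the full €8,425 applies.
Dependent Care Credit: €313,700 is below the €358,500 cutoff, so the full €2,025 applies.
Total: €2,059 + €8,425 + €2,025 = €12,509.

€12,509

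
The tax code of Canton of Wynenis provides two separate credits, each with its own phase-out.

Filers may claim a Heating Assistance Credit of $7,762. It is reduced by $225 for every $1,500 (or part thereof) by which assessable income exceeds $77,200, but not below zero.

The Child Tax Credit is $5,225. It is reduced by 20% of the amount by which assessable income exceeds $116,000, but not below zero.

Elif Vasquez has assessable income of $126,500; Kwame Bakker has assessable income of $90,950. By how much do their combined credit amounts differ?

Elif ($126,500): Heating Assistance Credit: income exceeds $77,200 by $49,300, which is 33 full-or-partial $1,500 increments; reduction = 33 × $225 = $7,425, leaving $337. Child Tax Credit: 20% of the $10,500 excess over $116,000 is $2,100; credit = $5,225 − $2,100 = $3,125. total $337 + $3,125 = $3,462
Kwame ($90,950): Heating Assistance Credit: income exceeds $77,200 by $13,750, which is 10 full-or-partial $1,500 increments; reduction = 10 × $225 = $2,250, leaving $5,512. Child Tax Credit: $90,950 is at or below the $116,000 threshold, so the full $5,225 applies. total $5,512 + $5,225 = $10,737
Difference: |$3,462 − $10,737| = $7,275.

$7,275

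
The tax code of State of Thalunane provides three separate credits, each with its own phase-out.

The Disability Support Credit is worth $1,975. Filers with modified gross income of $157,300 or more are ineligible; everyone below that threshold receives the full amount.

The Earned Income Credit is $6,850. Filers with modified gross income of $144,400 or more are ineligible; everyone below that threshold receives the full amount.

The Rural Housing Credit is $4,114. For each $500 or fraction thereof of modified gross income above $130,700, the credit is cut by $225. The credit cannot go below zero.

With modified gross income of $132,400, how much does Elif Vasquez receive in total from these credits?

$12,039

Disability Support Credit: $132,400 is below the $157,300 cutoff, so the full $1,975 applies.
Earned Income Credit: $132,400 is below the $144,400 cutoff, so the full $6,850 applies.
Rural Housing Credit: income exceeds $130,700 by $1,700, which is 4 full-or-partial $500 increments; reduction = 4 × $225 = $900, leaving $3,214.
Total: $1,975 + $6,850 + $3,214 = $12,039.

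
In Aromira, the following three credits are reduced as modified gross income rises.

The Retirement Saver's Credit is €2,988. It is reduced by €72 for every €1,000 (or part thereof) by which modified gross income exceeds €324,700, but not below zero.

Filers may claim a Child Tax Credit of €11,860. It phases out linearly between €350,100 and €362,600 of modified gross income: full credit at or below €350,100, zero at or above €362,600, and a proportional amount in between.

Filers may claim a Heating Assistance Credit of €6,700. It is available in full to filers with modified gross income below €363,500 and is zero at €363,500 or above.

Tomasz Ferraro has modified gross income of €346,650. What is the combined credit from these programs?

€19,964

Retirement Saver's Credit: income exceeds €324,700 by €21,950, which is 22 full-or-partial €1,000 increments; reduction = 22 × €72 = €1,584, leaving €1,404.
Child Tax Credit: €346,650 is at or below the €350,100 threshold, so the full €11,860 applies.
Heating Assistance Credit: €346,650 is below the €363,500 cutoff, so the full €6,700 applies.
Total: €1,404 + €11,860 + €6,700 = €19,964.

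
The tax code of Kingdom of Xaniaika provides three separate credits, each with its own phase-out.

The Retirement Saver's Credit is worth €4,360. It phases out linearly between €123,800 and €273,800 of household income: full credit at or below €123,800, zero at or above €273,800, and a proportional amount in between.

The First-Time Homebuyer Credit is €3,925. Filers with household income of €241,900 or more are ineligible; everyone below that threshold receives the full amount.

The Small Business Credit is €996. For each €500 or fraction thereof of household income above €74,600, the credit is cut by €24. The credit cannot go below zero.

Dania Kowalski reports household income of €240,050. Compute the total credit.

Retirement Saver's Credit: €240,050 is €116,250 into a €150,000 phase-out range, leaving 33,750/150,000 of the credit: €4,360 × 33,750/150,000 = €981.
First-Time Homebuyer Credit: €240,050 is below the €241,900 cutoff, so the full €3,925 applies.
Small Business Credit: income exceeds €74,600 by €165,450 → 331 increments × €24 = €7,944 ≥ base, so the credit is €0.
Total: €981 + €3,925 + €0 = €4,906.

€4,906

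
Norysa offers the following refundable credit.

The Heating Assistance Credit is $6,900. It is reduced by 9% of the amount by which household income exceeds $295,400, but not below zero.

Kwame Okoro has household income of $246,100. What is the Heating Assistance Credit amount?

$6,900

Heating Assistance Credit: $246,100 is at or below the $295,400 threshold, so the full $6,900 applies.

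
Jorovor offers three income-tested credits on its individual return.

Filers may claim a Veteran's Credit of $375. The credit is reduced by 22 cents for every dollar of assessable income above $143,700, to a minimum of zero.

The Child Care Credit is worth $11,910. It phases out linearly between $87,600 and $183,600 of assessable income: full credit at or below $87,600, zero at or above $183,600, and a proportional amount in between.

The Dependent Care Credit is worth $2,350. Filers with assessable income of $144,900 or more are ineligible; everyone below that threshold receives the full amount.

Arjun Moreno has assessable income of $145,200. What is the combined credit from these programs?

Veteran's Credit: 22% of the $1,500 excess over $143,700 is $330; credit = $375 − $330 = $45.
Child Care Credit: $145,200 is $57,600 into a $96,000 phase-out range, leaving 38,400/96,000 of the credit: $11,910 × 38,400/96,000 = $4,764.
Dependent Care Credit: $145,200 meets or exceeds the $144,900 cutoff, so the credit is $0.
Total: $45 + $4,764 + $0 = $4,809.

$4,809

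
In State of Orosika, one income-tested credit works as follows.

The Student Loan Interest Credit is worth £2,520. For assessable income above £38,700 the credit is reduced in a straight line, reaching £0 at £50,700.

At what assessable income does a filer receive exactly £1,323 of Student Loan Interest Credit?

£44,400

£1,323 is 1,323/2,520 of the full £2,520, so 1,197/2,520 of the £12,000 range has been used: income = £38,700 + £12,000 × 1,197/2,520 = £44,400.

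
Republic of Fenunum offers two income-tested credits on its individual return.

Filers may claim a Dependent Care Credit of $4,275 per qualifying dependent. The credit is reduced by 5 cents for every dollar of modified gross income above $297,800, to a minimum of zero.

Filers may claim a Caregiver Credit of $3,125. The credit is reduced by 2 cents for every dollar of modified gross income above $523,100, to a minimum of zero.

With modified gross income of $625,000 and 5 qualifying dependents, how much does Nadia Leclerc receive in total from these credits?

$6,102

Dependent Care Credit: base = 5 × $4,275 = $21,375. 5% of the $327,200 excess over $297,800 is $16,360; credit = $21,375 − $16,360 = $5,015.
Caregiver Credit: 2% of the $101,900 excess over $523,100 is $2,038; credit = $3,125 − $2,038 = $1,087.
Total: $5,015 + $1,087 = $6,102.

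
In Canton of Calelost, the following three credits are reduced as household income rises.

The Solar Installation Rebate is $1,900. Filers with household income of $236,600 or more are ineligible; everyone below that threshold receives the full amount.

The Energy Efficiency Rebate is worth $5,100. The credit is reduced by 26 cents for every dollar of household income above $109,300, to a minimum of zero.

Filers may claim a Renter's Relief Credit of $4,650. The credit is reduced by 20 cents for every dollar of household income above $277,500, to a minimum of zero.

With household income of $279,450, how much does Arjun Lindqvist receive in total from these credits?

Solar Installation Rebate: $279,450 meets or exceeds the $236,600 cutoff, so the credit is $0.
Energy Efficiency Rebate: 26% of the $170,150 excess over $109,300 is $44,239 ≥ base, so the credit is $0.
Renter's Relief Credit: 20% of the $1,950 excess over $277,500 is $390; credit = $4,650 − $390 = $4,260.
Total: $0 + $0 + $4,260 = $4,260.

$4,260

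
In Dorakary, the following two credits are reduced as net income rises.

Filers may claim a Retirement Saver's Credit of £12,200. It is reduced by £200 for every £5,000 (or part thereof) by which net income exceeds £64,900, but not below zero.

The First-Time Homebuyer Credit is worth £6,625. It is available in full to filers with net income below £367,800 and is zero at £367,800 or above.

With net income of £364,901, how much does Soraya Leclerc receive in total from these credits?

£6,625

Retirement Saver's Credit: income exceeds £64,900 by £300,001 → 61 increments × £200 = £12,200 ≥ base, so the credit is £0.
First-Time Homebuyer Credit: £364,901 is below the £367,800 cutoff, so the full £6,625 applies.
Total: £0 + £6,625 = £6,625.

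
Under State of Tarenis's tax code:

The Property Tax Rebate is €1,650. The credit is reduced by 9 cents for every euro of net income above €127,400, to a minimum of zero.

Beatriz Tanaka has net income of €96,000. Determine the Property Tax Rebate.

Property Tax Rebate: €96,000 is at or below the €127,400 threshold, so the full €1,650 applies.

€1,650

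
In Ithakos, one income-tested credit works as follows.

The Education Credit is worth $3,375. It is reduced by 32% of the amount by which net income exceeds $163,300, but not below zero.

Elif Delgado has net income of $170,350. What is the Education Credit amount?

$1,119

Education Credit: 32% of the $7,050 excess over $163,300 is $2,256; credit = $3,375 − $2,256 = $1,119.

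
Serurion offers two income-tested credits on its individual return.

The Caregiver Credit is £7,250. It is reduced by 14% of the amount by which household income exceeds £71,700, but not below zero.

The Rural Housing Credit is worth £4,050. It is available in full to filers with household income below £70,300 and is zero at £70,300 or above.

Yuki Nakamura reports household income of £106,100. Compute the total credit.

£2,434

Caregiver Credit: 14% of the £34,400 excess over £71,700 is £4,816; credit = £7,250 − £4,816 = £2,434.
Rural Housing Credit: £106,100 meets or exceeds the £70,300 cutoff, so the credit is £0.
Total: £2,434 + £0 = £2,434.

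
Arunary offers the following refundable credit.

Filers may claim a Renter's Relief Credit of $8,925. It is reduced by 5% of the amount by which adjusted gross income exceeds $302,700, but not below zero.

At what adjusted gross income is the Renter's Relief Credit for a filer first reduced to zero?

$481,200

The credit falls by 5% of each dollar above $302,700, so it reaches zero when the excess is $8,925 / 5% = $178,500: income = $302,700 + $178,500 = $481,200.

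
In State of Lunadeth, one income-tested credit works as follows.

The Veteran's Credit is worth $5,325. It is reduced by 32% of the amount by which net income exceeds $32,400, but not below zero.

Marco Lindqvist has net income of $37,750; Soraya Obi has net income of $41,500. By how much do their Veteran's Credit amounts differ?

Marco ($37,750): Veteran's Credit: 32% of the $5,350 excess over $32,400 is $1,712; credit = $5,325 − $1,712 = $3,613.
Soraya ($41,500): Veteran's Credit: 32% of the $9,100 excess over $32,400 is $2,912; credit = $5,325 − $2,912 = $2,413.
Difference: |$3,613 − $2,413| = $1,200.

$1,200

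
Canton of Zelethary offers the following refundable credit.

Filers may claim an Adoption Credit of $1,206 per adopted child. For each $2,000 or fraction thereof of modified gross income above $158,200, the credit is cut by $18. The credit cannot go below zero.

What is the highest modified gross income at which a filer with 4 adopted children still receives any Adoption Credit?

Full credit = 4 × $1,206 = $4,824.
After 267 increments the reduction is 267 × $18 = $4,806, leaving $18; one more increment wipes it out. Increment 267 ends at excess 267 × $2,000 = $534,000, so the highest qualifying income is $158,200 + $534,000 = $692,200.

$692,200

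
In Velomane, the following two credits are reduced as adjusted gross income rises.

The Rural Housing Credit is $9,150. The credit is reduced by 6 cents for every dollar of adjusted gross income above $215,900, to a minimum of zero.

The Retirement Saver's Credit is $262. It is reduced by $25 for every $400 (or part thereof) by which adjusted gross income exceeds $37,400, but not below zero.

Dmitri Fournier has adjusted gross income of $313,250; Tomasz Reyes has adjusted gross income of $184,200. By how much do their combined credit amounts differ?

Dmitri ($313,250): Rural Housing Credit: 6% of the $97,350 excess over $215,900 is $5,841; credit = $9,150 − $5,841 = $3,309. Retirement Saver's Credit: income exceeds $37,400 by $275,850 → 690 increments × $25 = $17,250 ≥ base, so the credit is $0. total $3,309 + $0 = $3,309
Tomasz ($184,200): Rural Housing Credit: $184,200 is at or below the $215,900 threshold, so the full $9,150 applies. Retirement Saver's Credit: income exceeds $37,400 by $146,800 → 367 increments × $25 = $9,175 ≥ base, so the credit is $0. total $9,150 + $0 = $9,150
Difference: |$3,309 − $9,150| = $5,841.

$5,841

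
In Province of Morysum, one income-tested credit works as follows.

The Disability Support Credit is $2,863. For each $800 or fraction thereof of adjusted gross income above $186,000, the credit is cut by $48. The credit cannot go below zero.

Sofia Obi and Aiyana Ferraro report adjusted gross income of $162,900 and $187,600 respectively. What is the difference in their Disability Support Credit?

Sofia ($162,900): Disability Support Credit: $162,900 is at or below the $186,000 threshold, so the full $2,863 applies.
Aiyana ($187,600): Disability Support Credit: income exceeds $186,000 by $1,600, which is 2 full-or-partial $800 increments; reduction = 2 × $48 = $96, leaving $2,767.
Difference: |$2,863 − $2,767| = $96.

$96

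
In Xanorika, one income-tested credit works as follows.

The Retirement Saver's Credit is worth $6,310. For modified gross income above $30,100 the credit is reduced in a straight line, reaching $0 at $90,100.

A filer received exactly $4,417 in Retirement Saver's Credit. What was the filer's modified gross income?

$4,417 is 4,417/6,310 of the full $6,310, so 1,893/6,310 of the $60,000 range has been used: income = $30,100 + $60,000 × 1,893/6,310 = $48,100.

$48,100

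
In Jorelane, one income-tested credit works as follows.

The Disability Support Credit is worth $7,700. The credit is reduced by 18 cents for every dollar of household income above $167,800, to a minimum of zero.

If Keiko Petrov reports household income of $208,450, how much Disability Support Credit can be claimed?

Disability Support Credit: 18% of the $40,650 excess over $167,800 is $7,317; credit = $7,700 − $7,317 = $383.

$383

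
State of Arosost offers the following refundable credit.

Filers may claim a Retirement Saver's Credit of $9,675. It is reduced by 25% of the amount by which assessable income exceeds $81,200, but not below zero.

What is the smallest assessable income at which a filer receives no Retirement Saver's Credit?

The credit falls by 25% of each dollar above $81,200, so it reaches zero when the excess is $9,675 / 25% = $38,700: income = $81,200 + $38,700 = $119,900.

$119,900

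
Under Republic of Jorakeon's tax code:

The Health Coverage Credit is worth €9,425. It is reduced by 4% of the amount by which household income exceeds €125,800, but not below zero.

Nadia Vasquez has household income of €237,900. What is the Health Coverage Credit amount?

Health Coverage Credit: 4% of the €112,100 excess over €125,800 is €4,484; credit = €9,425 − €4,484 = €4,941.

€4,941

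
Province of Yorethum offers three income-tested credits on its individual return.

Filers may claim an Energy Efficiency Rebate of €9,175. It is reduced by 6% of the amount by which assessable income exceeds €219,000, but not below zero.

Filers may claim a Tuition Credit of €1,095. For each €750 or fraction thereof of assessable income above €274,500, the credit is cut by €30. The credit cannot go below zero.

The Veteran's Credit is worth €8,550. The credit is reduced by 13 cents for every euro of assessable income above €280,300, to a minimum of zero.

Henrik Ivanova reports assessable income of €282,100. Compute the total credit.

€14,470

Energy Efficiency Rebate: 6% of the €63,100 excess over €219,000 is €3,786; credit = €9,175 − €3,786 = €5,389.
Tuition Credit: income exceeds €274,500 by €7,600, which is 11 full-or-partial €750 increments; reduction = 11 × €30 = €330, leaving €765.
Veteran's Credit: 13% of the €1,800 excess over €280,300 is €234; credit = €8,550 − €234 = €8,316.
Total: €5,389 + €765 + €8,316 = €14,470.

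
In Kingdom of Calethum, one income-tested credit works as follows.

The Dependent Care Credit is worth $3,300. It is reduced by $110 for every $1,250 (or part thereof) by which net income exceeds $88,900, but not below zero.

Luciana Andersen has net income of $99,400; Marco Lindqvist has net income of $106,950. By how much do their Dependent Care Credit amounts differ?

Luciana ($99,400): Dependent Care Credit: income exceeds $88,900 by $10,500, which is 9 full-or-partial $1,250 increments; reduction = 9 × $110 = $990, leaving $2,310.
Marco ($106,950): Dependent Care Credit: income exceeds $88,900 by $18,050, which is 15 full-or-partial $1,250 increments; reduction = 15 × $110 = $1,650, leaving $1,650.
Difference: |$2,310 − $1,650| = $660.

$660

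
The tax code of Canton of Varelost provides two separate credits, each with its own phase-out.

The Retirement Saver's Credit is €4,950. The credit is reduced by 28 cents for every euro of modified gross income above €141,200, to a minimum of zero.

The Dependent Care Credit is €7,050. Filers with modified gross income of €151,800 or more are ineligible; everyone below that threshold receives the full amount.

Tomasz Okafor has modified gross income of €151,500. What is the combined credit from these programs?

€9,116

Retirement Saver's Credit: 28% of the €10,300 excess over €141,200 is €2,884; credit = €4,950 − €2,884 = €2,066.
Dependent Care Credit: €151,500 is below the €151,800 cutoff, so the full €7,050 applies.
Total: €2,066 + €7,050 = €9,116.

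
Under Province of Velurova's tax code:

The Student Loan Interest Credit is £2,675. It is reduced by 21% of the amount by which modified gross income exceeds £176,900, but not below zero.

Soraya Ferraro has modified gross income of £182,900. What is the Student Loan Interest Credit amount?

Student Loan Interest Credit: 21% of the £6,000 excess over £176,900 is £1,260; credit = £2,675 − £1,260 = £1,415.

£1,415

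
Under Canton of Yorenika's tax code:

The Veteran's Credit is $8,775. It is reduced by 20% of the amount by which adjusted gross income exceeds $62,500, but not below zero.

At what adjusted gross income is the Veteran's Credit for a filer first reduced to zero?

The credit falls by 20% of each dollar above $62,500, so it reaches zero when the excess is $8,775 / 20% = $43,875: income = $62,500 + $43,875 = $106,375.

$106,375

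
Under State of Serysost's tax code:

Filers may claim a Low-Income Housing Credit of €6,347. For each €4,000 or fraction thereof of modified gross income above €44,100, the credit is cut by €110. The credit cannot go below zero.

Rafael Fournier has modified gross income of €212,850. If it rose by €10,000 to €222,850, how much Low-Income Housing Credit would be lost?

At €212,850 — income exceeds €44,100 by €168,750, which is 43 full-or-partial €4,000 increments; reduction = 43 × €110 = €4,730, leaving €1,617.
At €222,850 — income exceeds €44,100 by €178,750, which is 45 full-or-partial €4,000 increments; reduction = 45 × €110 = €4,950, leaving €1,397.
Lost: €1,617 − €1,397 = €220.

€220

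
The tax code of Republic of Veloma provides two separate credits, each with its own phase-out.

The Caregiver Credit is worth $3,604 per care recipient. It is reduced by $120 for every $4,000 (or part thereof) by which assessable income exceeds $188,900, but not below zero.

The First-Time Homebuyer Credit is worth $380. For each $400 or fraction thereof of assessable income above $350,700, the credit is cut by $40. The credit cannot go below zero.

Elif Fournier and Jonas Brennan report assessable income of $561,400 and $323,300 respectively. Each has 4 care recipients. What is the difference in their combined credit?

$7,580

Elif ($561,400): Caregiver Credit: base = 4 × $3,604 = $14,416. income exceeds $188,900 by $372,500, which is 94 full-or-partial $4,000 increments; reduction = 94 × $120 = $11,280, leaving $3,136. First-Time Homebuyer Credit: income exceeds $350,700 by $210,700 → 527 increments × $40 = $21,080 ≥ base, so the credit is $0. total $3,136 + $0 = $3,136
Jonas ($323,300): Caregiver Credit: base = 4 × $3,604 = $14,416. income exceeds $188,900 by $134,400, which is 34 full-or-partial $4,000 increments; reduction = 34 × $120 = $4,080, leaving $10,336. First-Time Homebuyer Credit: $323,300 is at or below the $350,700 threshold, so the full $380 applies. total $10,336 + $380 = $10,716
Difference: |$3,136 − $10,716| = $7,580.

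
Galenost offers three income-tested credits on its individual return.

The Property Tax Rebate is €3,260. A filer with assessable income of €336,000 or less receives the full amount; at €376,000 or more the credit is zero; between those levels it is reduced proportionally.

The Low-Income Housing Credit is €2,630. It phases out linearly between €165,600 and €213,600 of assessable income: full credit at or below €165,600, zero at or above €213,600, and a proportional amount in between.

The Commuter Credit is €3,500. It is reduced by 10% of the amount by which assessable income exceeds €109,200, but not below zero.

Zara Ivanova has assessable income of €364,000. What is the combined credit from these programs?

€978

Property Tax Rebate: €364,000 is €28,000 into a €40,000 phase-out range, leaving 12,000/40,000 of the credit: €3,260 × 12,000/40,000 = €978.
Low-Income Housing Credit: €364,000 is at or above €213,600, so the credit is €0.
Commuter Credit: 10% of the €254,800 excess over €109,200 is €25,480 ≥ base, so the credit is €0.
Total: €978 + €0 + €0 = €978.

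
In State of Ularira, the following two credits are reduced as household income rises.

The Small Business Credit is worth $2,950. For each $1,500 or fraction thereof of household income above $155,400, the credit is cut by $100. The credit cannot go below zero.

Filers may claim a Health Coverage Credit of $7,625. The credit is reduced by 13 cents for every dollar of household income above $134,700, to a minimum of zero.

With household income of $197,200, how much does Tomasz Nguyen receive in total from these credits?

Small Business Credit: income exceeds $155,400 by $41,800, which is 28 full-or-partial $1,500 increments; reduction = 28 × $100 = $2,800, leaving $150.
Health Coverage Credit: 13% of the $62,500 excess over $134,700 is $8,125 ≥ base, so the credit is $0.
Total: $150 + $0 = $150.

$150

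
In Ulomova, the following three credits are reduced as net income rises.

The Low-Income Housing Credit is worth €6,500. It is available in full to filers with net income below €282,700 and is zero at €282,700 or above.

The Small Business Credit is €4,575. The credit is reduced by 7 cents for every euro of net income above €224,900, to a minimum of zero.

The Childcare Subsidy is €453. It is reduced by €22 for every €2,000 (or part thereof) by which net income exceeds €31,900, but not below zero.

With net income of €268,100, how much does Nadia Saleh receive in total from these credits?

€8,051

Low-Income Housing Credit: €268,100 is below the €282,700 cutoff, so the full €6,500 applies.
Small Business Credit: 7% of the €43,200 excess over €224,900 is €3,024; credit = €4,575 − €3,024 = €1,551.
Childcare Subsidy: income exceeds €31,900 by €236,200 → 119 increments × €22 = €2,618 ≥ base, so the credit is €0.
Total: €6,500 + €1,551 + €0 = €8,051.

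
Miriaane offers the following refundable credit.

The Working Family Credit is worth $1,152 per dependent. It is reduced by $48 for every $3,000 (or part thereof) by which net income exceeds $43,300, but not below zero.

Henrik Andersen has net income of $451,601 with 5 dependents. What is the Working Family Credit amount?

Working Family Credit: base = 5 × $1,152 = $5,760. income exceeds $43,300 by $408,301 → 137 increments × $48 = $6,576 ≥ base, so the credit is $0.

$0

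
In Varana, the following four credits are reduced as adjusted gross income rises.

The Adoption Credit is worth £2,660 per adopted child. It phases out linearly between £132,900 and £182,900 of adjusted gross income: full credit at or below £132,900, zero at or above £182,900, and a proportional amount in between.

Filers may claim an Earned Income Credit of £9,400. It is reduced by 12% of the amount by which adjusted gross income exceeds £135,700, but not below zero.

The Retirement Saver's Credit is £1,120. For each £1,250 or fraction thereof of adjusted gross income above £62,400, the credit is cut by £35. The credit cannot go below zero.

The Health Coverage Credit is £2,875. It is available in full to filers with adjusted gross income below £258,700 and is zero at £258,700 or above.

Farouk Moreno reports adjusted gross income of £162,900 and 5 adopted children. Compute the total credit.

Adoption Credit: base = 5 × £2,660 = £13,300. £162,900 is £30,000 into a £50,000 phase-out range, leaving 20,000/50,000 of the credit: £13,300 × 20,000/50,000 = £5,320.
Earned Income Credit: 12% of the £27,200 excess over £135,700 is £3,264; credit = £9,400 − £3,264 = £6,136.
Retirement Saver's Credit: income exceeds £62,400 by £100,500 → 81 increments × £35 = £2,835 ≥ base, so the credit is £0.
Health Coverage Credit: £162,900 is below the £258,700 cutoff, so the full £2,875 applies.
Total: £5,320 + £6,136 + £0 + £2,875 = £14,331.

£14,331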